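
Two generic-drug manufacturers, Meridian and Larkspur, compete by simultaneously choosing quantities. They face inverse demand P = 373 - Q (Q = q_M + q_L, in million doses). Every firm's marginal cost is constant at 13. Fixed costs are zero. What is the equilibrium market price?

133

Each firm earns π_i = (373 - Q)q_i - 13q_i.
Setting ∂π_i/∂q_i = 0 with rivals' quantities fixed: 360 - 2q_i - q_j = 0.
By symmetry each firm produces the same amount; substituting q_j = q_i yields q_i = 360/3 = 120.
Total output Q = 240, so price P = 373 - 240 = 133.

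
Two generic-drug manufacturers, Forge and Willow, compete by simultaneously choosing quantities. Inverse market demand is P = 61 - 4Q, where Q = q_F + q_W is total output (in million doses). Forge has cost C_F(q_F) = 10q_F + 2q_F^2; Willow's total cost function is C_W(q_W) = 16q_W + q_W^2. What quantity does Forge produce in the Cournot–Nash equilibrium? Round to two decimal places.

Forge's profit: π_F = (61 - 4Q)q_F - (10q_F + 2q_F²). Setting ∂π_F/∂q_F = 0: 51 - 12q_F - 4(q_W) = 0.
Willow's profit: π_W = (61 - 4Q)q_W - (16q_W + q_W²). Setting ∂π_W/∂q_W = 0: 45 - 10q_W - 4(q_F) = 0.
Best responses: q_F = (51 - 4q_W)/12, q_W = (45 - 4q_F)/10.
Solving the pair: q_F = 165/52, q_W = 42/13.

3.17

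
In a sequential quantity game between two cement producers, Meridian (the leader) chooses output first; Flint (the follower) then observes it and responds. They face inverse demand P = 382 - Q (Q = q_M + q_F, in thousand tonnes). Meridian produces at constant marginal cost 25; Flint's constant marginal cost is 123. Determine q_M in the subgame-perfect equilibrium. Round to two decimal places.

227.50

Solve by backward induction. Given q_M, the follower Flint maximises π_F = (382 - q_M - q_F)q_F - 123q_F.
Follower FOC: 259 - q_M - 2q_F = 0, so q_F(q_M) = (259 - q_M)/2.
Meridian substitutes q_F(q_M) into its own profit: π_M = q_M(382 - q_M - (259 - q_M)/2) - 25q_M = (505/2 - (1/2)q_M)q_M - 25q_M.
The leader's first-order condition 455/2 - q_M = 0 yields q_M = 455/2.
Then q_F = (259 - 455/2)/2 = 63/4.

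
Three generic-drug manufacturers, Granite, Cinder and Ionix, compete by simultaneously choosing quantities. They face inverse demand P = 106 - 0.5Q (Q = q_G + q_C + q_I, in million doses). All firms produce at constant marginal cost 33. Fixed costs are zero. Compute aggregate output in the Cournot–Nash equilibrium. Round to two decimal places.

A representative firm's profit is π_i = q_i(106 - 0.5Q) - 33q_i.
First-order condition (treating rivals' output as given): 73 - q_i - (1/2)·Σ_{j≠i} q_j = 0.
With identical firms every q_j equals q_i, so Σ_{j≠i} q_j = 2q_i and 73 = 2q_i, giving q_i = 73/2.
Total output Q = 73/2 + 73/2 + 73/2 = 219/2.

109.50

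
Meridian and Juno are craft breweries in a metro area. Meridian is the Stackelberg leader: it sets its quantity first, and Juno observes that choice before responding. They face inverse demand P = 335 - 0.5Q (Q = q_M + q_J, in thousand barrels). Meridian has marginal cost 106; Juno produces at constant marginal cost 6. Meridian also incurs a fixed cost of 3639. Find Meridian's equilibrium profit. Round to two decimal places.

The follower Juno best-responds to any q_M: π_J = (335 - 0.5Q)q_J - 6q_J.
Follower FOC: 329 - (1/2)q_M - q_J = 0, so q_J(q_M) = (329 - (1/2)q_M).
Meridian substitutes q_J(q_M) into its own profit: π_M = q_M(335 - (1/2)q_M - (329 - (1/2)q_M)/2) - 106q_M = (341/2 - (1/4)q_M)q_M - 106q_M.
Leader FOC: 129/2 - (1/2)q_M = 0, so q_M = 129.
Then q_J = (329 - (1/2)·129) = 529/2.
Price P = 335 - (1/2)·(787/2) = 553/4.
Meridian's profit: (553/4 - 106)·129 - 3639 = 521.2500.

521.25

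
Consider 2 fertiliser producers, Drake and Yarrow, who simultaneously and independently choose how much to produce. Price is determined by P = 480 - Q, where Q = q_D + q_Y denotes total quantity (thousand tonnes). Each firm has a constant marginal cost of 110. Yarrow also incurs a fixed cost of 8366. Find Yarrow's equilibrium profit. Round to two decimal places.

A representative firm's profit is π_i = q_i(480 - Q) - 110q_i.
Setting ∂π_i/∂q_i = 0 with rivals' quantities fixed: 370 - 2q_i - q_j = 0.
With identical firms every q_j equals q_i, so q_j = q_i and 370 = 3q_i, giving q_i = 370/3.
Price P = 480 - 740/3 = 700/3.
Yarrow's profit: (700/3 - 110)·(370/3) - 8366 = 6845.1111.

6845.11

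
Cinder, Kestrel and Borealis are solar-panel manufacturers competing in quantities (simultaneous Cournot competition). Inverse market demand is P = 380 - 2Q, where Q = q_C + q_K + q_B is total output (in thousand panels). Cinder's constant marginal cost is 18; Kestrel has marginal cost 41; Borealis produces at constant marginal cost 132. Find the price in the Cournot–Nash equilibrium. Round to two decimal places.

Cinder's profit: π_C = (380 - 2Q)q_C - (18q_C). Setting ∂π_C/∂q_C = 0: 362 - 4q_C - 2(q_K + q_B) = 0.
Kestrel's profit: π_K = (380 - 2Q)q_K - (41q_K). Setting ∂π_K/∂q_K = 0: 339 - 4q_K - 2(q_C + q_B) = 0.
Borealis's first-order condition: 248 - 4q_B - 2(q_C + q_K) = 0.
Adding the 3 conditions: 949 − 4Q − 4Q = 0, i.e. Q = 949/8.
Back-substituting: q_C = (362 − 949/4)/2 = 499/8, q_K = (339 − 949/4)/2 = 407/8, q_B = (248 − 949/4)/2 = 43/8.
Total output Q = 949/8, so price P = 380 - 2·(949/8) = 571/4.

142.75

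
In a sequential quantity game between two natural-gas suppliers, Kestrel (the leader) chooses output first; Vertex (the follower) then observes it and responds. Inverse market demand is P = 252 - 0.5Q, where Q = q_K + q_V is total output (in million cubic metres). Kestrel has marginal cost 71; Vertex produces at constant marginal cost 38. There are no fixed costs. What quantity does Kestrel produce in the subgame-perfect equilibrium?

148

The follower Vertex best-responds to any q_K: π_V = (252 - 0.5Q)q_V - 38q_V.
Follower FOC: 214 - (1/2)q_K - q_V = 0, so q_V(q_K) = (214 - (1/2)q_K).
The leader anticipates this reaction. Substituting into P = 252 - 0.5Q gives P = 145 - (1/4)q_K, so π_K = (145 - (1/4)q_K)q_K - 71q_K.
Leader FOC: 74 - (1/2)q_K = 0, so q_K = 148.
Then q_V = (214 - (1/2)·148) = 140.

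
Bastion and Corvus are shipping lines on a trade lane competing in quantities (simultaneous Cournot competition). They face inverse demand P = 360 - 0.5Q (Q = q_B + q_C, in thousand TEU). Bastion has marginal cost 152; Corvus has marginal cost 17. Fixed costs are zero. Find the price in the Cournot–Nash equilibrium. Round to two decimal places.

Bastion's profit: π_B = (360 - 0.5Q)q_B - (152q_B). Setting ∂π_B/∂q_B = 0: 208 - q_B - (1/2)(q_C) = 0.
Corvus's first-order condition: 343 - q_C - (1/2)(q_B) = 0.
Rearranging gives the reaction functions q_B = (208 - (1/2)q_C) and q_C = (343 - (1/2)q_B).
Substituting one into the other gives q_B = 146/3 and q_C = 956/3.
Total output Q = 1102/3, so price P = 360 - (1/2)·(1102/3) = 529/3.

176.33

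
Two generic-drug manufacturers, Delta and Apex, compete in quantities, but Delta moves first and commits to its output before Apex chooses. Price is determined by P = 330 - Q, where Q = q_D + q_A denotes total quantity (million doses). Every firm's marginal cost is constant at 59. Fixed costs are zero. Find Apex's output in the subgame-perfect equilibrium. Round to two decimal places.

The follower Apex best-responds to any q_D: π_A = (330 - Q)q_A - 59q_A.
Follower FOC: 271 - q_D - 2q_A = 0, so q_A(q_D) = (271 - q_D)/2.
Delta substitutes q_A(q_D) into its own profit: π_D = q_D(330 - q_D - (271 - q_D)/2) - 59q_D = (389/2 - (1/2)q_D)q_D - 59q_D.
Leader FOC: 271/2 - q_D = 0, so q_D = 271/2.
Then q_A = (271 - 271/2)/2 = 271/4.

67.75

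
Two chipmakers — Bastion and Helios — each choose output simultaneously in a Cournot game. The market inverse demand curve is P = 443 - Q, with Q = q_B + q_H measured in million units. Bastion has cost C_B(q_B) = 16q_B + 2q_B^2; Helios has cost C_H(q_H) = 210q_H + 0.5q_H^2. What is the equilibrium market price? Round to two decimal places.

324.24

Bastion's profit: π_B = (443 - Q)q_B - (16q_B + 2q_B²). Setting ∂π_B/∂q_B = 0: 427 - 6q_B - (q_H) = 0.
Helios's first-order condition: 233 - 3q_H - (q_B) = 0.
Rearranging gives the reaction functions q_B = (427 - q_H)/6 and q_H = (233 - q_B)/3.
Solving the pair: q_B = 1048/17, q_H = 971/17.
Total output Q = 118.7647, so price P = 443 - 118.7647 = 324.2353.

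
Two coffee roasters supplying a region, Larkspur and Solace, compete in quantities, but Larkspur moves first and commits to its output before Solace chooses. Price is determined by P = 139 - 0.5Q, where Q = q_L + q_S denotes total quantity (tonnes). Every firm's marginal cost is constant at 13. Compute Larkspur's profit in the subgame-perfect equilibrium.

The follower Solace best-responds to any q_L: π_S = (139 - 0.5Q)q_S - 13q_S.
Setting the follower's marginal profit to zero, 126 - (1/2)q_L - q_S = 0, i.e. q_S = (126 - (1/2)q_L).
Larkspur substitutes q_S(q_L) into its own profit: π_L = q_L(139 - (1/2)q_L - (126 - (1/2)q_L)/2) - 13q_L = (76 - (1/4)q_L)q_L - 13q_L.
Maximising: ∂π_L/∂q_L = 63 - (1/2)q_L = 0, giving q_L = 126.
Then q_S = (126 - (1/2)·126) = 63.
Price P = 139 - (1/2)·189 = 89/2.
Larkspur's profit: (89/2 - 13)·126 = 3969.

3969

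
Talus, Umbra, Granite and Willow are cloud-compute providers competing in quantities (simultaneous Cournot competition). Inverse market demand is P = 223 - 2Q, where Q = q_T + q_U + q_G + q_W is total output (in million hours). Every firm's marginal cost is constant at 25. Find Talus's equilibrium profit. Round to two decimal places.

784.08

A representative firm's profit is π_i = q_i(223 - 2Q) - 25q_i.
First-order condition (treating rivals' output as given): 198 - 4q_i - 2·Σ_{j≠i} q_j = 0.
By symmetry each firm produces the same amount; substituting Σ_{j≠i} q_j = 3q_i yields q_i = 198/10 = 99/5.
Price P = 223 - 2·(396/5) = 323/5.
Talus's profit: (323/5 - 25)·(99/5) = 784.0800.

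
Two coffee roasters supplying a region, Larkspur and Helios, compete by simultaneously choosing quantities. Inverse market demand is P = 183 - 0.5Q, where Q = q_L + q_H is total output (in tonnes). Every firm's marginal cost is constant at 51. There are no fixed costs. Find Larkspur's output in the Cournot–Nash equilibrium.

88

Each firm earns π_i = (183 - 0.5Q)q_i - 51q_i.
First-order condition (treating rivals' output as given): 132 - q_i - (1/2)q_j = 0.
By symmetry each firm produces the same amount; substituting q_j = q_i yields q_i = 132/(3/2) = 88.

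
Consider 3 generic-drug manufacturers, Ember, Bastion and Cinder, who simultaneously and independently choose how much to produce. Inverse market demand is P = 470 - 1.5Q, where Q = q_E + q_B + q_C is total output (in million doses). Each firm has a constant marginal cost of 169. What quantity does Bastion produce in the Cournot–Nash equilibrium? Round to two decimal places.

50.17

A representative firm's profit is π_i = q_i(470 - 1.5Q) - 169q_i.
Setting ∂π_i/∂q_i = 0 with rivals' quantities fixed: 301 - 3q_i - (3/2)·Σ_{j≠i} q_j = 0.
By symmetry each firm produces the same amount; substituting Σ_{j≠i} q_j = 2q_i yields q_i = 301/6.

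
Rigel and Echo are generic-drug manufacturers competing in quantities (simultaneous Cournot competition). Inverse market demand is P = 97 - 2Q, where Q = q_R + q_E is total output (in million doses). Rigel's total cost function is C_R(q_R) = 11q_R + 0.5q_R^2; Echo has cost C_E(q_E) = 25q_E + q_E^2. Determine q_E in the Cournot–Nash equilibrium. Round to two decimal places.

Rigel's profit: π_R = (97 - 2Q)q_R - (11q_R + (1/2)q_R²). Setting ∂π_R/∂q_R = 0: 86 - 5q_R - 2(q_E) = 0.
Echo's first-order condition: 72 - 6q_E - 2(q_R) = 0.
So q_R = (86 - 2q_E)/5 and q_E = (72 - 2q_R)/6.
Solving the pair: q_R = 186/13, q_E = 94/13.

7.23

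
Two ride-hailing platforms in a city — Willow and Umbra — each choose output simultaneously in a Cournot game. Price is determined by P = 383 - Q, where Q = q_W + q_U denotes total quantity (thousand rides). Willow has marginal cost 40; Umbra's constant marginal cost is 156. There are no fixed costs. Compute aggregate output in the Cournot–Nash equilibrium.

190

Willow's profit: π_W = (383 - Q)q_W - (40q_W). Setting ∂π_W/∂q_W = 0: 343 - 2q_W - (q_U) = 0.
Umbra's first-order condition: 227 - 2q_U - (q_W) = 0.
Rearranging gives the reaction functions q_W = (343 - q_U)/2 and q_U = (227 - q_W)/2.
Substituting one into the other gives q_W = 153 and q_U = 37.
Total output Q = 153 + 37 = 190.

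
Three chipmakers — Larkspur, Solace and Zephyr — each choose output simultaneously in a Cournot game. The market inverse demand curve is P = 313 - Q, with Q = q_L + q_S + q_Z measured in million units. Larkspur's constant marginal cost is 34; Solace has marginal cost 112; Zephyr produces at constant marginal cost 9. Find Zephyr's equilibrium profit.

11664

Larkspur's profit: π_L = (313 - Q)q_L - (34q_L). Setting ∂π_L/∂q_L = 0: 279 - 2q_L - (q_S + q_Z) = 0.
Solace's profit: π_S = (313 - Q)q_S - (112q_S). Setting ∂π_S/∂q_S = 0: 201 - 2q_S - (q_L + q_Z) = 0.
Zephyr's profit: π_Z = (313 - Q)q_Z - (9q_Z). Setting ∂π_Z/∂q_Z = 0: 304 - 2q_Z - (q_L + q_S) = 0.
Summing all 3 equations gives 784 − 4Q = 0, hence Q = 196.
Back-substituting: q_L = (279 − 196) = 83, q_S = (201 − 196) = 5, q_Z = (304 − 196) = 108.
Price P = 313 - 196 = 117.
Zephyr's profit: (117 - 9)·108 = 11664.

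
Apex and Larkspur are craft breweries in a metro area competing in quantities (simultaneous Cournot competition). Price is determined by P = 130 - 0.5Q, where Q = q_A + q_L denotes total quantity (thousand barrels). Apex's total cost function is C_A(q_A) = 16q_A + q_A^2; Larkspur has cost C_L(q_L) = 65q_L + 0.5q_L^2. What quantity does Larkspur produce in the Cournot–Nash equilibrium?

Apex's profit: π_A = (130 - 0.5Q)q_A - (16q_A + q_A²). Setting ∂π_A/∂q_A = 0: 114 - 3q_A - (1/2)(q_L) = 0.
Larkspur's first-order condition: 65 - 2q_L - (1/2)(q_A) = 0.
Best responses: q_A = (114 - (1/2)q_L)/3, q_L = (65 - (1/2)q_A)/2.
Substituting one into the other gives q_A = 34 and q_L = 24.

24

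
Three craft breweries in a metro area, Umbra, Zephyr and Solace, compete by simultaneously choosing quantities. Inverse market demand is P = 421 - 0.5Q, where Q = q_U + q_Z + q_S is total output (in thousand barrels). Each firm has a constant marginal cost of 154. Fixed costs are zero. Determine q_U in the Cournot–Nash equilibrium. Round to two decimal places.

133.50

Each firm earns π_i = (421 - 0.5Q)q_i - 154q_i.
First-order condition (treating rivals' output as given): 267 - q_i - (1/2)·Σ_{j≠i} q_j = 0.
With identical firms every q_j equals q_i, so Σ_{j≠i} q_j = 2q_i and 267 = 2q_i, giving q_i = 267/2.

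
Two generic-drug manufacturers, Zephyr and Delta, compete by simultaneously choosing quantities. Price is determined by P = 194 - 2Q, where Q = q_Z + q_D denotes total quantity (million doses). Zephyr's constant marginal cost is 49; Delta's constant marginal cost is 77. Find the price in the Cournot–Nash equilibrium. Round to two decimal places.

Zephyr's profit: π_Z = (194 - 2Q)q_Z - (49q_Z). Setting ∂π_Z/∂q_Z = 0: 145 - 4q_Z - 2(q_D) = 0.
Delta's first-order condition: 117 - 4q_D - 2(q_Z) = 0.
Rearranging gives the reaction functions q_Z = (145 - 2q_D)/4 and q_D = (117 - 2q_Z)/4.
Solving the pair: q_Z = 173/6, q_D = 89/6.
Total output Q = 131/3, so price P = 194 - 2·(131/3) = 320/3.

106.67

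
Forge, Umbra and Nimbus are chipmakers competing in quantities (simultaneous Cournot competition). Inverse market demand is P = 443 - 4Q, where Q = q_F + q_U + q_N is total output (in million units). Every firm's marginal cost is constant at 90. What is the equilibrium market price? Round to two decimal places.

178.25

Each firm earns π_i = (443 - 4Q)q_i - 90q_i.
First-order condition (treating rivals' output as given): 353 - 8q_i - 4·Σ_{j≠i} q_j = 0.
With identical firms every q_j equals q_i, so Σ_{j≠i} q_j = 2q_i and 353 = 16q_i, giving q_i = 353/16.
Total output Q = 1059/16, so price P = 443 - 4·(1059/16) = 713/4.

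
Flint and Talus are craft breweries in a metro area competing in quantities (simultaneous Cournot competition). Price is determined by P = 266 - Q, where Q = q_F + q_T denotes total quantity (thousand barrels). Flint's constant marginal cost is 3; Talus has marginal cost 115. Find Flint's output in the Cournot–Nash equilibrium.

Flint's profit: π_F = (266 - Q)q_F - (3q_F). Setting ∂π_F/∂q_F = 0: 263 - 2q_F - (q_T) = 0.
Talus's profit: π_T = (266 - Q)q_T - (115q_T). Setting ∂π_T/∂q_T = 0: 151 - 2q_T - (q_F) = 0.
Best responses: q_F = (263 - q_T)/2, q_T = (151 - q_F)/2.
Solving the pair: q_F = 125, q_T = 13.

125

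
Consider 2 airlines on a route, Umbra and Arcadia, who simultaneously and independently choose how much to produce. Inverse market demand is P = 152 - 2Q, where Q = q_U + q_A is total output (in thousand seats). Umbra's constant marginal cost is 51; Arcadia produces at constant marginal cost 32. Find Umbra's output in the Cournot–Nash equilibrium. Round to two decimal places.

Umbra's profit: π_U = (152 - 2Q)q_U - (51q_U). Setting ∂π_U/∂q_U = 0: 101 - 4q_U - 2(q_A) = 0.
Arcadia's first-order condition: 120 - 4q_A - 2(q_U) = 0.
Best responses: q_U = (101 - 2q_A)/4, q_A = (120 - 2q_U)/4.
Substituting one into the other gives q_U = 41/3 and q_A = 139/6.

13.67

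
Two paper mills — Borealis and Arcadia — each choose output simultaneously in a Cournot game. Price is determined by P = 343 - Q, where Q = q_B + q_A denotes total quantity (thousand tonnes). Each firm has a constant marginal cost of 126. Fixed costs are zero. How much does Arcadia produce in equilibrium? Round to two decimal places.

A representative firm's profit is π_i = q_i(343 - Q) - 126q_i.
First-order condition (treating rivals' output as given): 217 - 2q_i - q_j = 0.
By symmetry each firm produces the same amount; substituting q_j = q_i yields q_i = 217/3.

72.33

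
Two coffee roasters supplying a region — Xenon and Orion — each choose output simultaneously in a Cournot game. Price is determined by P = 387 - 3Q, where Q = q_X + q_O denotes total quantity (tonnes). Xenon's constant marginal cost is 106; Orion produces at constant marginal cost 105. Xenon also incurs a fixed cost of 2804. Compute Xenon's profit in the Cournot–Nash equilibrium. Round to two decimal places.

Xenon's profit: π_X = (387 - 3Q)q_X - (106q_X). Setting ∂π_X/∂q_X = 0: 281 - 6q_X - 3(q_O) = 0.
Orion's first-order condition: 282 - 6q_O - 3(q_X) = 0.
Rearranging gives the reaction functions q_X = (281 - 3q_O)/6 and q_O = (282 - 3q_X)/6.
Substituting one into the other gives q_X = 280/9 and q_O = 283/9.
Price P = 387 - 3·(563/9) = 598/3.
Xenon's profit: (598/3 - 106)·(280/9) - 2804 = 99.7037.

99.70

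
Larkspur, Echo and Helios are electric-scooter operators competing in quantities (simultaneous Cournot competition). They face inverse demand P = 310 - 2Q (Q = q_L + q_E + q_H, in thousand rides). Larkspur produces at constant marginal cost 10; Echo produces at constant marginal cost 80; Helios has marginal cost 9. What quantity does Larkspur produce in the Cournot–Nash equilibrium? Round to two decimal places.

Larkspur's profit: π_L = (310 - 2Q)q_L - (10q_L). Setting ∂π_L/∂q_L = 0: 300 - 4q_L - 2(q_E + q_H) = 0.
Echo's profit: π_E = (310 - 2Q)q_E - (80q_E). Setting ∂π_E/∂q_E = 0: 230 - 4q_E - 2(q_L + q_H) = 0.
Helios's first-order condition: 301 - 4q_H - 2(q_L + q_E) = 0.
Summing all 3 equations gives 831 − 8Q = 0, hence Q = 831/8.
Back-substituting: q_L = (300 − 831/4)/2 = 369/8, q_E = (230 − 831/4)/2 = 89/8, q_H = (301 − 831/4)/2 = 373/8.

46.13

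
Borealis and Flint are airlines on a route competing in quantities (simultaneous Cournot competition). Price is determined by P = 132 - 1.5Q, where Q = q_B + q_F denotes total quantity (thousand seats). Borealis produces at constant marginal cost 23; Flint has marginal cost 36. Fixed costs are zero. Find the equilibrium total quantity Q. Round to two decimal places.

Borealis's profit: π_B = (132 - 1.5Q)q_B - (23q_B). Setting ∂π_B/∂q_B = 0: 109 - 3q_B - (3/2)(q_F) = 0.
Flint's first-order condition: 96 - 3q_F - (3/2)(q_B) = 0.
So q_B = (109 - (3/2)q_F)/3 and q_F = (96 - (3/2)q_B)/3.
Solving the pair: q_B = 244/9, q_F = 166/9.
Total output Q = 244/9 + 166/9 = 410/9.

45.56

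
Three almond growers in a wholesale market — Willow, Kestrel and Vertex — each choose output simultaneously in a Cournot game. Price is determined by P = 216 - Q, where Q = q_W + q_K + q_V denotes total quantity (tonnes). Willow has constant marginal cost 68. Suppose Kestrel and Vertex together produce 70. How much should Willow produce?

39

With rivals' combined output fixed at 70, Willow's profit is π_W = (216 - 70 - q_W)q_W - (68q_W) = (146 - q_W)q_W - (68q_W).
∂π_W/∂q_W = 78 - 2q_W = 0, so q_W = 39.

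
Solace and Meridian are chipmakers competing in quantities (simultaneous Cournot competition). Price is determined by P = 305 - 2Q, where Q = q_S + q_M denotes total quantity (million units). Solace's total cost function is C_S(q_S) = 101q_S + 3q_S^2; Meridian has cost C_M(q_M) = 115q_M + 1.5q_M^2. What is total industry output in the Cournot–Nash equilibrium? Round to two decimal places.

38.48

Solace's profit: π_S = (305 - 2Q)q_S - (101q_S + 3q_S²). Setting ∂π_S/∂q_S = 0: 204 - 10q_S - 2(q_M) = 0.
Meridian's first-order condition: 190 - 7q_M - 2(q_S) = 0.
Rearranging gives the reaction functions q_S = (204 - 2q_M)/10 and q_M = (190 - 2q_S)/7.
Substituting one into the other gives q_S = 524/33 and q_M = 746/33.
Total output Q = 524/33 + 746/33 = 1270/33.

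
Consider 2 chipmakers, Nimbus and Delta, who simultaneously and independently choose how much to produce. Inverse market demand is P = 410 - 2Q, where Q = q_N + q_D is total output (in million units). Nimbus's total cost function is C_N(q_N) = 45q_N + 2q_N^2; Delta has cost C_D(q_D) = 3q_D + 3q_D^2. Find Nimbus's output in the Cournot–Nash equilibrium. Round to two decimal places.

37.32

Nimbus's profit: π_N = (410 - 2Q)q_N - (45q_N + 2q_N²). Setting ∂π_N/∂q_N = 0: 365 - 8q_N - 2(q_D) = 0.
Delta's first-order condition: 407 - 10q_D - 2(q_N) = 0.
Best responses: q_N = (365 - 2q_D)/8, q_D = (407 - 2q_N)/10.
Solving the pair: q_N = 709/19, q_D = 1263/38.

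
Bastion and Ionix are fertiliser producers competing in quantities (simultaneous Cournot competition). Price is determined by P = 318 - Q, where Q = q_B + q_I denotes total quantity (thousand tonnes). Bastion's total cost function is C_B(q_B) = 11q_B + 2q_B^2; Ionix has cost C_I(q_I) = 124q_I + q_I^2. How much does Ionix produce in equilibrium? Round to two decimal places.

37.26

Bastion's profit: π_B = (318 - Q)q_B - (11q_B + 2q_B²). Setting ∂π_B/∂q_B = 0: 307 - 6q_B - (q_I) = 0.
Ionix's first-order condition: 194 - 4q_I - (q_B) = 0.
Best responses: q_B = (307 - q_I)/6, q_I = (194 - q_B)/4.
Substituting one into the other gives q_B = 1034/23 and q_I = 857/23.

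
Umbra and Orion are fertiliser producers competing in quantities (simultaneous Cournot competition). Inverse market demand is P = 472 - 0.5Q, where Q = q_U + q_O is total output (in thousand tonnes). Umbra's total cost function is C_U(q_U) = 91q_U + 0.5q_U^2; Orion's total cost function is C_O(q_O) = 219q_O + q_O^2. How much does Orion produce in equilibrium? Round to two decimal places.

Umbra's profit: π_U = (472 - 0.5Q)q_U - (91q_U + (1/2)q_U²). Setting ∂π_U/∂q_U = 0: 381 - 2q_U - (1/2)(q_O) = 0.
Orion's profit: π_O = (472 - 0.5Q)q_O - (219q_O + q_O²). Setting ∂π_O/∂q_O = 0: 253 - 3q_O - (1/2)(q_U) = 0.
Rearranging gives the reaction functions q_U = (381 - (1/2)q_O)/2 and q_O = (253 - (1/2)q_U)/3.
Substituting one into the other gives q_U = 176.7826 and q_O = 1262/23.

54.87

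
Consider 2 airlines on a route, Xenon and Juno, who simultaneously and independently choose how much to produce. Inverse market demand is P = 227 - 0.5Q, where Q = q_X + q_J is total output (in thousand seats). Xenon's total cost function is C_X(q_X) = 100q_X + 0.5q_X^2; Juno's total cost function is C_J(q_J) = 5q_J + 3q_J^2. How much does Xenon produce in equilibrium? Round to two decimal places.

56.58

Xenon's profit: π_X = (227 - 0.5Q)q_X - (100q_X + (1/2)q_X²). Setting ∂π_X/∂q_X = 0: 127 - 2q_X - (1/2)(q_J) = 0.
Juno's first-order condition: 222 - 7q_J - (1/2)(q_X) = 0.
Best responses: q_X = (127 - (1/2)q_J)/2, q_J = (222 - (1/2)q_X)/7.
Substituting one into the other gives q_X = 56.5818 and q_J = 1522/55.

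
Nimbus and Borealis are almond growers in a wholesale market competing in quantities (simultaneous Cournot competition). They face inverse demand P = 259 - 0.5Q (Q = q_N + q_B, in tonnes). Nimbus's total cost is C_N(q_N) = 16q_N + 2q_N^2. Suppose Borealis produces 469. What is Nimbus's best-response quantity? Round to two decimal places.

With the rival's output fixed at 469, Nimbus's profit is π_N = (259 - (1/2)·469 - (1/2)q_N)q_N - (16q_N + 2q_N²) = (49/2 - (1/2)q_N)q_N - (16q_N + 2q_N²).
∂π_N/∂q_N = 17/2 - 5q_N = 0, so q_N = 17/10.

1.70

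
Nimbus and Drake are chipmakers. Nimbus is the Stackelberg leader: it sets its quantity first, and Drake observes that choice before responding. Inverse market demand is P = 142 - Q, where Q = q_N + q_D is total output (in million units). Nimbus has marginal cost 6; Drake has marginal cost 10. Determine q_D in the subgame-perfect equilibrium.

31

Solve by backward induction. Given q_N, the follower Drake maximises π_D = (142 - q_N - q_D)q_D - 10q_D.
Setting the follower's marginal profit to zero, 132 - q_N - 2q_D = 0, i.e. q_D = (132 - q_N)/2.
The leader anticipates this reaction. Substituting into P = 142 - Q gives P = 76 - (1/2)q_N, so π_N = (76 - (1/2)q_N)q_N - 6q_N.
Maximising: ∂π_N/∂q_N = 70 - q_N = 0, giving q_N = 70.
Then q_D = (132 - 70)/2 = 31.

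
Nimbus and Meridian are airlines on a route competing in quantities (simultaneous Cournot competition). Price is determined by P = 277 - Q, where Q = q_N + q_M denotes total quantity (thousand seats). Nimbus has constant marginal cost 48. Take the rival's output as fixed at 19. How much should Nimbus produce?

105

With the rival's output fixed at 19, Nimbus's profit is π_N = (277 - 19 - q_N)q_N - (48q_N) = (258 - q_N)q_N - (48q_N).
∂π_N/∂q_N = 210 - 2q_N = 0, so q_N = 105.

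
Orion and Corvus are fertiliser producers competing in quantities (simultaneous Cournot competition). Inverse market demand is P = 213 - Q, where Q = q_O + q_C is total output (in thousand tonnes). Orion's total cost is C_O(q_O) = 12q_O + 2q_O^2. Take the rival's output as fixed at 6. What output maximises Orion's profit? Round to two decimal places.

With the rival's output fixed at 6, Orion's profit is π_O = (213 - 6 - q_O)q_O - (12q_O + 2q_O²) = (207 - q_O)q_O - (12q_O + 2q_O²).
∂π_O/∂q_O = 195 - 6q_O = 0, so q_O = 65/2.

32.50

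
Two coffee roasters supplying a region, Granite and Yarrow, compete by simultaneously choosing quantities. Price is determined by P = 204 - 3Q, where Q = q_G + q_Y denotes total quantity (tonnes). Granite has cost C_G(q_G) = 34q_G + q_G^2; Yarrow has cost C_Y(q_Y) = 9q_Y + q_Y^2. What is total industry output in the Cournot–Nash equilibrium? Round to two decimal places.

33.18

Granite's profit: π_G = (204 - 3Q)q_G - (34q_G + q_G²). Setting ∂π_G/∂q_G = 0: 170 - 8q_G - 3(q_Y) = 0.
Yarrow's profit: π_Y = (204 - 3Q)q_Y - (9q_Y + q_Y²). Setting ∂π_Y/∂q_Y = 0: 195 - 8q_Y - 3(q_G) = 0.
So q_G = (170 - 3q_Y)/8 and q_Y = (195 - 3q_G)/8.
Substituting one into the other gives q_G = 155/11 and q_Y = 210/11.
Total output Q = 155/11 + 210/11 = 365/11.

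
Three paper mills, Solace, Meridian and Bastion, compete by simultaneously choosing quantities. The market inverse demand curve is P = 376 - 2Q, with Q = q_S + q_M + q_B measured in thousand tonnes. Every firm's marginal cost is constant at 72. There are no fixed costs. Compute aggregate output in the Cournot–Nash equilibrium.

114

Each firm earns π_i = (376 - 2Q)q_i - 72q_i.
First-order condition (treating rivals' output as given): 304 - 4q_i - 2·Σ_{j≠i} q_j = 0.
By symmetry each firm produces the same amount; substituting Σ_{j≠i} q_j = 2q_i yields q_i = 304/8 = 38.
Total output Q = 38 + 38 + 38 = 114.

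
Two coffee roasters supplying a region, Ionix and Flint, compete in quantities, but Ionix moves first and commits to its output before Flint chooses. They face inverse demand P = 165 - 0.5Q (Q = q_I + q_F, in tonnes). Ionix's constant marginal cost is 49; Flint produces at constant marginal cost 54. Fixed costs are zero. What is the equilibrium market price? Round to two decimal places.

The follower Flint best-responds to any q_I: π_F = (165 - 0.5Q)q_F - 54q_F.
Setting the follower's marginal profit to zero, 111 - (1/2)q_I - q_F = 0, i.e. q_F = (111 - (1/2)q_I).
The leader anticipates this reaction. Substituting into P = 165 - 0.5Q gives P = 219/2 - (1/4)q_I, so π_I = (219/2 - (1/4)q_I)q_I - 49q_I.
The leader's first-order condition 121/2 - (1/2)q_I = 0 yields q_I = 121.
Then q_F = (111 - (1/2)·121) = 101/2.
Total output Q = 343/2, so price P = 165 - (1/2)·(343/2) = 317/4.

79.25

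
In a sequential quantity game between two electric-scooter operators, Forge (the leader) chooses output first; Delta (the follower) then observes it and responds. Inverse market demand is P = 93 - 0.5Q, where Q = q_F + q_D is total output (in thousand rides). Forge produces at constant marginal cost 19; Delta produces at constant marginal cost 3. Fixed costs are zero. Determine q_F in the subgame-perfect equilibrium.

58

Solve by backward induction. Given q_F, the follower Delta maximises π_D = (93 - (1/2)q_F - (1/2)q_D)q_D - 3q_D.
Follower FOC: 90 - (1/2)q_F - q_D = 0, so q_D(q_F) = (90 - (1/2)q_F).
Forge substitutes q_D(q_F) into its own profit: π_F = q_F(93 - (1/2)q_F - (90 - (1/2)q_F)/2) - 19q_F = (48 - (1/4)q_F)q_F - 19q_F.
Maximising: ∂π_F/∂q_F = 29 - (1/2)q_F = 0, giving q_F = 58.
Then q_D = (90 - (1/2)·58) = 61.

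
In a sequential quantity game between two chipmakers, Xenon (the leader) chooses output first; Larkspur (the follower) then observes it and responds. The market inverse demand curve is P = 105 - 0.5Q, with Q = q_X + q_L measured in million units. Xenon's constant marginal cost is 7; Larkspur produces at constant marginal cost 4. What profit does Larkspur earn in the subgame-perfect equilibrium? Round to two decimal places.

Solve by backward induction. Given q_X, the follower Larkspur maximises π_L = (105 - (1/2)q_X - (1/2)q_L)q_L - 4q_L.
Setting the follower's marginal profit to zero, 101 - (1/2)q_X - q_L = 0, i.e. q_L = (101 - (1/2)q_X).
Xenon substitutes q_L(q_X) into its own profit: π_X = q_X(105 - (1/2)q_X - (101 - (1/2)q_X)/2) - 7q_X = (109/2 - (1/4)q_X)q_X - 7q_X.
Leader FOC: 95/2 - (1/2)q_X = 0, so q_X = 95.
Then q_L = (101 - (1/2)·95) = 107/2.
Price P = 105 - (1/2)·(297/2) = 123/4.
Larkspur's profit: (123/4 - 4)·(107/2) = 1431.1250.

1431.13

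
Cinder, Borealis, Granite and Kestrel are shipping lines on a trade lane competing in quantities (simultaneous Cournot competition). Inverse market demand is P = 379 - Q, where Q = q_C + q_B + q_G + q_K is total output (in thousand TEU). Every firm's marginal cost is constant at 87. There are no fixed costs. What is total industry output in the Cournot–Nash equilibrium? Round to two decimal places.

Each firm earns π_i = (379 - Q)q_i - 87q_i.
Setting ∂π_i/∂q_i = 0 with rivals' quantities fixed: 292 - 2q_i - Σ_{j≠i} q_j = 0.
With identical firms every q_j equals q_i, so Σ_{j≠i} q_j = 3q_i and 292 = 5q_i, giving q_i = 292/5.
Total output Q = 292/5 + 292/5 + 292/5 + 292/5 = 1168/5.

233.60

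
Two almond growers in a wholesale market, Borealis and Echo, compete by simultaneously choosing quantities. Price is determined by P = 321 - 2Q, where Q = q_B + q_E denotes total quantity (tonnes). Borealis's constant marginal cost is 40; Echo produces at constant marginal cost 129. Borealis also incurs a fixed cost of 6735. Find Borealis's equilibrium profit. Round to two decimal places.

870.56

Borealis's profit: π_B = (321 - 2Q)q_B - (40q_B). Setting ∂π_B/∂q_B = 0: 281 - 4q_B - 2(q_E) = 0.
Echo's profit: π_E = (321 - 2Q)q_E - (129q_E). Setting ∂π_E/∂q_E = 0: 192 - 4q_E - 2(q_B) = 0.
So q_B = (281 - 2q_E)/4 and q_E = (192 - 2q_B)/4.
Substituting one into the other gives q_B = 185/3 and q_E = 103/6.
Price P = 321 - 2·(473/6) = 490/3.
Borealis's profit: (490/3 - 40)·(185/3) - 6735 = 870.5556.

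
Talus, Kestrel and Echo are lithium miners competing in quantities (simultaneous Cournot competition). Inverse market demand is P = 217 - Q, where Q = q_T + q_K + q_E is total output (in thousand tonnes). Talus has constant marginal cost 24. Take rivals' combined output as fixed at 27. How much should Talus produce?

83

With rivals' combined output fixed at 27, Talus's profit is π_T = (217 - 27 - q_T)q_T - (24q_T) = (190 - q_T)q_T - (24q_T).
∂π_T/∂q_T = 166 - 2q_T = 0, so q_T = 83.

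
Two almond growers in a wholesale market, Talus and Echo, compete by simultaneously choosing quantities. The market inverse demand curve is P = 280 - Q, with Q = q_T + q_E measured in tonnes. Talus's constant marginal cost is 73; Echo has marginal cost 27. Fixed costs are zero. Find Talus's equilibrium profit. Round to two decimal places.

2880.11

Talus's profit: π_T = (280 - Q)q_T - (73q_T). Setting ∂π_T/∂q_T = 0: 207 - 2q_T - (q_E) = 0.
Echo's first-order condition: 253 - 2q_E - (q_T) = 0.
Rearranging gives the reaction functions q_T = (207 - q_E)/2 and q_E = (253 - q_T)/2.
Solving the pair: q_T = 161/3, q_E = 299/3.
Price P = 280 - 460/3 = 380/3.
Talus's profit: (380/3 - 73)·(161/3) = 2880.1111.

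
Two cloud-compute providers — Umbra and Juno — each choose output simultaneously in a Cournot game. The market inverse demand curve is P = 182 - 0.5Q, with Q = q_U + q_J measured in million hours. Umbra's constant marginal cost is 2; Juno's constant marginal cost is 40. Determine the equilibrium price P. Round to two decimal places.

74.67

Umbra's profit: π_U = (182 - 0.5Q)q_U - (2q_U). Setting ∂π_U/∂q_U = 0: 180 - q_U - (1/2)(q_J) = 0.
Juno's first-order condition: 142 - q_J - (1/2)(q_U) = 0.
Best responses: q_U = (180 - (1/2)q_J), q_J = (142 - (1/2)q_U).
Substituting one into the other gives q_U = 436/3 and q_J = 208/3.
Total output Q = 644/3, so price P = 182 - (1/2)·(644/3) = 224/3.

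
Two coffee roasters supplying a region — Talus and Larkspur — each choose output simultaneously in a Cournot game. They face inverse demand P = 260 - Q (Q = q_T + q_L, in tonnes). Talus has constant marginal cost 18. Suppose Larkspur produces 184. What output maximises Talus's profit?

29

With the rival's output fixed at 184, Talus's profit is π_T = (260 - 184 - q_T)q_T - (18q_T) = (76 - q_T)q_T - (18q_T).
∂π_T/∂q_T = 58 - 2q_T = 0, so q_T = 29.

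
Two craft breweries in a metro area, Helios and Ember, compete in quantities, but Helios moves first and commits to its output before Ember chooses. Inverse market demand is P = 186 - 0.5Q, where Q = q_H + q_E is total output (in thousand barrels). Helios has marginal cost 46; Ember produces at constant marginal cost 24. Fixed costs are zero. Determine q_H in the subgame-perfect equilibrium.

Solve by backward induction. Given q_H, the follower Ember maximises π_E = (186 - (1/2)q_H - (1/2)q_E)q_E - 24q_E.
∂π_E/∂q_E = 162 - (1/2)q_H - q_E = 0 gives the reaction function q_E = (162 - (1/2)q_H).
Helios substitutes q_E(q_H) into its own profit: π_H = q_H(186 - (1/2)q_H - (162 - (1/2)q_H)/2) - 46q_H = (105 - (1/4)q_H)q_H - 46q_H.
Maximising: ∂π_H/∂q_H = 59 - (1/2)q_H = 0, giving q_H = 118.
Then q_E = (162 - (1/2)·118) = 103.

118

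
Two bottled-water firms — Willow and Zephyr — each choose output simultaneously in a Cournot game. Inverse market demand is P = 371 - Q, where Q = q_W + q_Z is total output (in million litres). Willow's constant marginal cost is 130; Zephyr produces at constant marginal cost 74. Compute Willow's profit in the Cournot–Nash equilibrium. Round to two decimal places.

Willow's profit: π_W = (371 - Q)q_W - (130q_W). Setting ∂π_W/∂q_W = 0: 241 - 2q_W - (q_Z) = 0.
Zephyr's profit: π_Z = (371 - Q)q_Z - (74q_Z). Setting ∂π_Z/∂q_Z = 0: 297 - 2q_Z - (q_W) = 0.
So q_W = (241 - q_Z)/2 and q_Z = (297 - q_W)/2.
Solving the pair: q_W = 185/3, q_Z = 353/3.
Price P = 371 - 538/3 = 575/3.
Willow's profit: (575/3 - 130)·(185/3) = 3802.7778.

3802.78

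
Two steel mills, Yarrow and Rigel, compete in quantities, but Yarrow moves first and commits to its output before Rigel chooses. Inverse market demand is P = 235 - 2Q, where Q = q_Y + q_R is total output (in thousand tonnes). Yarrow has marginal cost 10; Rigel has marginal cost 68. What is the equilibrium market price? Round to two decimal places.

The follower Rigel best-responds to any q_Y: π_R = (235 - 2Q)q_R - 68q_R.
Follower FOC: 167 - 2q_Y - 4q_R = 0, so q_R(q_Y) = (167 - 2q_Y)/4.
Yarrow substitutes q_R(q_Y) into its own profit: π_Y = q_Y(235 - 2q_Y - (167 - 2q_Y)/2) - 10q_Y = (303/2 - q_Y)q_Y - 10q_Y.
The leader's first-order condition 283/2 - 2q_Y = 0 yields q_Y = 283/4.
Then q_R = (167 - 2·(283/4))/4 = 51/8.
Total output Q = 617/8, so price P = 235 - 2·(617/8) = 323/4.

80.75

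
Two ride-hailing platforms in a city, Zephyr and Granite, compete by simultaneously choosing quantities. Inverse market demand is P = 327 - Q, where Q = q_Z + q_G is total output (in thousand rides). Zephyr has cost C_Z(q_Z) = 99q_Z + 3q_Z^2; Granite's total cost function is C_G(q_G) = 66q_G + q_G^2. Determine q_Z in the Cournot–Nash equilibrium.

Zephyr's profit: π_Z = (327 - Q)q_Z - (99q_Z + 3q_Z²). Setting ∂π_Z/∂q_Z = 0: 228 - 8q_Z - (q_G) = 0.
Granite's first-order condition: 261 - 4q_G - (q_Z) = 0.
So q_Z = (228 - q_G)/8 and q_G = (261 - q_Z)/4.
Substituting one into the other gives q_Z = 21 and q_G = 60.

21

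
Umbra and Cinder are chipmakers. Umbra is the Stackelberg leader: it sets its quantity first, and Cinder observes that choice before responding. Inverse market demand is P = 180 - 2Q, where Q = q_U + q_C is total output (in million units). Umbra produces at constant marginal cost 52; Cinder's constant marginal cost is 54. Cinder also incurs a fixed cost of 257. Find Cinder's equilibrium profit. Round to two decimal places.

Solve by backward induction. Given q_U, the follower Cinder maximises π_C = (180 - 2q_U - 2q_C)q_C - 54q_C.
Setting the follower's marginal profit to zero, 126 - 2q_U - 4q_C = 0, i.e. q_C = (126 - 2q_U)/4.
The leader anticipates this reaction. Substituting into P = 180 - 2Q gives P = 117 - q_U, so π_U = (117 - q_U)q_U - 52q_U.
The leader's first-order condition 65 - 2q_U = 0 yields q_U = 65/2.
Then q_C = (126 - 2·(65/2))/4 = 61/4.
Price P = 180 - 2·(191/4) = 169/2.
Cinder's profit: (169/2 - 54)·(61/4) - 257 = 1665/8.

208.13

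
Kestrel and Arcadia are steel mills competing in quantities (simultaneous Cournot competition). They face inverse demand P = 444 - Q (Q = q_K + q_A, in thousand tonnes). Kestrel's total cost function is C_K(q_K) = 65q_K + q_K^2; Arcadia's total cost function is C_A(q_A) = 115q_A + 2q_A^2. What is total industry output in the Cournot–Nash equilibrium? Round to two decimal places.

Kestrel's profit: π_K = (444 - Q)q_K - (65q_K + q_K²). Setting ∂π_K/∂q_K = 0: 379 - 4q_K - (q_A) = 0.
Arcadia's profit: π_A = (444 - Q)q_A - (115q_A + 2q_A²). Setting ∂π_A/∂q_A = 0: 329 - 6q_A - (q_K) = 0.
So q_K = (379 - q_A)/4 and q_A = (329 - q_K)/6.
Solving the pair: q_K = 1945/23, q_A = 937/23.
Total output Q = 1945/23 + 937/23 = 125.3043.

125.30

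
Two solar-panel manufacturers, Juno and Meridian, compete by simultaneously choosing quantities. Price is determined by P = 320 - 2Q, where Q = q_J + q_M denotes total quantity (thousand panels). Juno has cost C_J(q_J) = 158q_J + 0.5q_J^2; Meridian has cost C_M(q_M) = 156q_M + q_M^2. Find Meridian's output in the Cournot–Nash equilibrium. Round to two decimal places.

Juno's profit: π_J = (320 - 2Q)q_J - (158q_J + (1/2)q_J²). Setting ∂π_J/∂q_J = 0: 162 - 5q_J - 2(q_M) = 0.
Meridian's profit: π_M = (320 - 2Q)q_M - (156q_M + q_M²). Setting ∂π_M/∂q_M = 0: 164 - 6q_M - 2(q_J) = 0.
So q_J = (162 - 2q_M)/5 and q_M = (164 - 2q_J)/6.
Substituting one into the other gives q_J = 322/13 and q_M = 248/13.

19.08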